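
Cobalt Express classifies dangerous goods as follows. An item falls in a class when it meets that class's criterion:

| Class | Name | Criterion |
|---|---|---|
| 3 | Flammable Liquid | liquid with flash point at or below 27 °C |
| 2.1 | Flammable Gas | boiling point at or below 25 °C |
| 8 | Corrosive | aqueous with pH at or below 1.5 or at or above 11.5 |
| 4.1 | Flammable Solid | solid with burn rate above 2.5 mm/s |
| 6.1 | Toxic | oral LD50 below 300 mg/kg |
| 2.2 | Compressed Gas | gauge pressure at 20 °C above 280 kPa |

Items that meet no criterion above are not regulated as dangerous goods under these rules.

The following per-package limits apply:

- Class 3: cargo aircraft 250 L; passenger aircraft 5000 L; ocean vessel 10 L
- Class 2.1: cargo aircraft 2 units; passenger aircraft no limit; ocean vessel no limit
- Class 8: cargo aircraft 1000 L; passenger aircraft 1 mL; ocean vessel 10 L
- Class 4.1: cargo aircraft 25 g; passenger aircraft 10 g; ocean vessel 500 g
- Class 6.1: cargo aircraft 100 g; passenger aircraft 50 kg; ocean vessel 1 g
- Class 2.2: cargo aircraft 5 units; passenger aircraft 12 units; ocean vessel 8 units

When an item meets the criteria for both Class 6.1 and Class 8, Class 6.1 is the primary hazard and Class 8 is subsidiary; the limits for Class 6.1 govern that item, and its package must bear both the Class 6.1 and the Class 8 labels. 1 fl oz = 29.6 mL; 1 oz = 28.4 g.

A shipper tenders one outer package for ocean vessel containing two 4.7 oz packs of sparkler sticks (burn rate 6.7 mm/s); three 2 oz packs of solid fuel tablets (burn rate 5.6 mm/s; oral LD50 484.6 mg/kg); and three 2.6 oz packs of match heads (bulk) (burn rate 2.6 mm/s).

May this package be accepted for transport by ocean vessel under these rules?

Burn rate 6.7 mm/s meets the Class 4.1 criterion (Flammable Solid), so the sparkler sticks are Class 4.1.
Solid fuel tablets: burn rate 5.6 mm/s > 2.5 mm/s → Class 4.1 (Flammable Solid).
Match heads (bulk): burn rate 2.6 mm/s > 2.5 mm/s → Class 4.1 (Flammable Solid).
Class 4.1 net quantity: (two 4.7 oz packs = 266.96 g) + (three 2 oz packs = 170.4 g) + (three 2.6 oz packs = 221.52 g) = 658.88 g.
That exceeds the Class 4.1 ocean vessel limit of 500 g.

No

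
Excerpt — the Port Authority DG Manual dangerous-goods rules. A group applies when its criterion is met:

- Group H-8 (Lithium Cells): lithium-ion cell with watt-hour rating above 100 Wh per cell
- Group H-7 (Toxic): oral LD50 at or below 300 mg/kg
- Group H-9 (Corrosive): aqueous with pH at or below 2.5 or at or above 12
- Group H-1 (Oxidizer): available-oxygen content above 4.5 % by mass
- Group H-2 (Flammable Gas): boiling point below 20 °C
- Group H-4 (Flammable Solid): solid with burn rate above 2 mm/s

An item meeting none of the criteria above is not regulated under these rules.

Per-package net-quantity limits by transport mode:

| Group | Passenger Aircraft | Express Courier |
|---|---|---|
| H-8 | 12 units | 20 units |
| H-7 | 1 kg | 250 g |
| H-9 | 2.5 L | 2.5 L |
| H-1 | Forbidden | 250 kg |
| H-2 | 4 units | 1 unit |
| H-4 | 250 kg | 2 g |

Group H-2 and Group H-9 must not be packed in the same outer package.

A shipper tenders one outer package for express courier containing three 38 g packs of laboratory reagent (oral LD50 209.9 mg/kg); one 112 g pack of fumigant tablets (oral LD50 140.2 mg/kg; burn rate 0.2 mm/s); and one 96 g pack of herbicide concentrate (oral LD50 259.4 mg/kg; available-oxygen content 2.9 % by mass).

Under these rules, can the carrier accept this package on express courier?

No

Oral LD50 209.9 mg/kg meets the Group H-7 criterion (Toxic), so the laboratory reagent is Group H-7.
The fumigant tablets have oral LD50 140.2 mg/kg, which is ≤ 300 mg/kg, so they are Group H-7 (Toxic).
Oral LD50 259.4 mg/kg meets the Group H-7 criterion (Toxic), so the herbicide concentrate is Group H-7.
Total Group H-7: (three 38 g packs = 114 g) + 112 g + 96 g = 322 g.
322 g > 250 g (express courier limit, Group H-7) — over the limit.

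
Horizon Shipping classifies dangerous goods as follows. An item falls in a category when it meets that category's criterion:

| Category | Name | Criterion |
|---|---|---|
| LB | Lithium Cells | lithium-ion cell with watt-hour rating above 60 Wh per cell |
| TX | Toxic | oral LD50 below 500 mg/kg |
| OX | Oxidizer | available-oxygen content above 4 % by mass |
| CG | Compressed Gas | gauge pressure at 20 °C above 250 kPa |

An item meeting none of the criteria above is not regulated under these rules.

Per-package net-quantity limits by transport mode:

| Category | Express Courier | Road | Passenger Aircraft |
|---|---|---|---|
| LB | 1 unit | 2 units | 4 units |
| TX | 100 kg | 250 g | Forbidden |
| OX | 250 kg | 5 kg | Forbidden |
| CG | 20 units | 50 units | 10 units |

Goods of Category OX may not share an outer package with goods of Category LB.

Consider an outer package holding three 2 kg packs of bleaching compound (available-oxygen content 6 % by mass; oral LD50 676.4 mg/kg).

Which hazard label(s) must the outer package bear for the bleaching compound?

Category OX

The bleaching compound has available-oxygen content 6 % by mass, which is > 4 % by mass, so it is Category OX (Oxidizer).
Only the Category OX label is required.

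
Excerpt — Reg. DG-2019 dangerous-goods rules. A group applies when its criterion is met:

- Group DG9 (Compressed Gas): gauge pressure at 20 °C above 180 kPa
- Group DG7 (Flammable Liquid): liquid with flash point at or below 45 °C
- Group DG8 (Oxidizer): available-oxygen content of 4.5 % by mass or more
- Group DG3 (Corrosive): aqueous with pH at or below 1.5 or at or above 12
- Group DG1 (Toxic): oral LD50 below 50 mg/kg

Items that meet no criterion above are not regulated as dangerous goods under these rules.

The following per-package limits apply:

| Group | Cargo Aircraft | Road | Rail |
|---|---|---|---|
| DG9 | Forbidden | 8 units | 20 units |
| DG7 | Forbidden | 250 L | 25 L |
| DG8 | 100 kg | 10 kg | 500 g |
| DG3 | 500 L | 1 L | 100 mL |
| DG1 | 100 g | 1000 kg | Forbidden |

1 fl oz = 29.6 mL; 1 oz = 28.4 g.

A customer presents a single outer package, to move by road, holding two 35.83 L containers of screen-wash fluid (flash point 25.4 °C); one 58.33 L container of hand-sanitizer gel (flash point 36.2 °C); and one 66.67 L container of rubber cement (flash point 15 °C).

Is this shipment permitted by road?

Yes

Flash point 25.4 °C meets the Group DG7 criterion (Flammable Liquid), so the screen-wash fluid is Group DG7.
Hand-sanitizer gel: flash point 36.2 °C ≤ 45 °C → Group DG7 (Flammable Liquid).
The rubber cement has flash point 15 °C, which is ≤ 45 °C, so it is Group DG7 (Flammable Liquid).
Group DG7 net quantity: (two 35.83 L containers = 71.66 L) + 58.33 L + 66.67 L = 196.66 L.
196.66 L ≤ 250 L (road limit, Group DG7) — within limit.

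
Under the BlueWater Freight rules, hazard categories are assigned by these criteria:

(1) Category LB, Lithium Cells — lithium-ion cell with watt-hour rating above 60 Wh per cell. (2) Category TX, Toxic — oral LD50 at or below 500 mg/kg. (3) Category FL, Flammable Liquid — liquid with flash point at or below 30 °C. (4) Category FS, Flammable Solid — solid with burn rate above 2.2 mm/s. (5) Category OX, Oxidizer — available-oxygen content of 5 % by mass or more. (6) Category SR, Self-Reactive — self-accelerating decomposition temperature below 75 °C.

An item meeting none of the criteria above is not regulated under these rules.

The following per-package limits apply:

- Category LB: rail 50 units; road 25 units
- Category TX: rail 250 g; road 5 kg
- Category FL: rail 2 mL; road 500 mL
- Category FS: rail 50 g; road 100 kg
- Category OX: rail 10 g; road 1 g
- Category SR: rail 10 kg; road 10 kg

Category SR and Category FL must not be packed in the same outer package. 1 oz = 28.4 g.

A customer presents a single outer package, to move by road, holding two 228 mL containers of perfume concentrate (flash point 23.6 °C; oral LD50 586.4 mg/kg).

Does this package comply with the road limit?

The perfume concentrate has flash point 23.6 °C, which is ≤ 30 °C, so it is Category FL (Flammable Liquid).
Category FL quantity: two 228 mL containers = 456 mL.
456 mL ≤ 500 mL (road limit, Category FL) — within limit.

Yes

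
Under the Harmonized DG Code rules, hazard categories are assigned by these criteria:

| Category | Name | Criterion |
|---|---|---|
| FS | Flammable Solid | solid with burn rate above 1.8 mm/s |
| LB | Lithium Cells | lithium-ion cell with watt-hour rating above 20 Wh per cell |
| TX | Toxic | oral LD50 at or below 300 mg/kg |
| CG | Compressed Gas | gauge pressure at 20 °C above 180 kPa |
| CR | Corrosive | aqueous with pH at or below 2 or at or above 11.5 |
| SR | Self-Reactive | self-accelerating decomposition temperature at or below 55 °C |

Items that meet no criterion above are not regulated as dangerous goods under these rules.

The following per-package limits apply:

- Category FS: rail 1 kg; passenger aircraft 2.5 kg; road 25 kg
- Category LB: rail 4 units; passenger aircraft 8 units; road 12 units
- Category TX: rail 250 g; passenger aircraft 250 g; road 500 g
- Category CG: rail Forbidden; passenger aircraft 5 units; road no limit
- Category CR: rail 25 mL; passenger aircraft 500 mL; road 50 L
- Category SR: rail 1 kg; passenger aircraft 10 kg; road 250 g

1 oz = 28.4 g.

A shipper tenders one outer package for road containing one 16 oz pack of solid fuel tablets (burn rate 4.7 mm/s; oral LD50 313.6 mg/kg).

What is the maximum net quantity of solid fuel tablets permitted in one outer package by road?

Burn rate 4.7 mm/s meets the Category FS criterion (Flammable Solid), so the solid fuel tablets are Category FS.
The road limit for Category FS is 25 kg.

25 kg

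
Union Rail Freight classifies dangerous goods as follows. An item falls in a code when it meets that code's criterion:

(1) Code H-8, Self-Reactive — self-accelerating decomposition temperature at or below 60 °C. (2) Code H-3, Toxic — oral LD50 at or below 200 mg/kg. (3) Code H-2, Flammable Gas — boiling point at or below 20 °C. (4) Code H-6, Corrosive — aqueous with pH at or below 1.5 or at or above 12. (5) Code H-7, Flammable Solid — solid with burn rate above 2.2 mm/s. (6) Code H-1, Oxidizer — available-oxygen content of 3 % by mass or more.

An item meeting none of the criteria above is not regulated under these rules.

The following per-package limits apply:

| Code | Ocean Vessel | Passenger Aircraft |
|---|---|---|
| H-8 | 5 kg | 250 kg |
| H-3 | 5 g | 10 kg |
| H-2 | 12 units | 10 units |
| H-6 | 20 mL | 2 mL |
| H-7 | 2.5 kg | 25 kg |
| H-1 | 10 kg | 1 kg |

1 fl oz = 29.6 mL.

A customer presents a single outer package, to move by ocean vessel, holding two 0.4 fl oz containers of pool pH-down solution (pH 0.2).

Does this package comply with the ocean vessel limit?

pH 0.2 meets the Code H-6 criterion (Corrosive), so the pool pH-down solution is Code H-6.
Code H-6 quantity: two 0.4 fl oz containers = 23.68 mL.
23.68 mL exceeds the ocean vessel limit of 20 mL for Code H-6.

No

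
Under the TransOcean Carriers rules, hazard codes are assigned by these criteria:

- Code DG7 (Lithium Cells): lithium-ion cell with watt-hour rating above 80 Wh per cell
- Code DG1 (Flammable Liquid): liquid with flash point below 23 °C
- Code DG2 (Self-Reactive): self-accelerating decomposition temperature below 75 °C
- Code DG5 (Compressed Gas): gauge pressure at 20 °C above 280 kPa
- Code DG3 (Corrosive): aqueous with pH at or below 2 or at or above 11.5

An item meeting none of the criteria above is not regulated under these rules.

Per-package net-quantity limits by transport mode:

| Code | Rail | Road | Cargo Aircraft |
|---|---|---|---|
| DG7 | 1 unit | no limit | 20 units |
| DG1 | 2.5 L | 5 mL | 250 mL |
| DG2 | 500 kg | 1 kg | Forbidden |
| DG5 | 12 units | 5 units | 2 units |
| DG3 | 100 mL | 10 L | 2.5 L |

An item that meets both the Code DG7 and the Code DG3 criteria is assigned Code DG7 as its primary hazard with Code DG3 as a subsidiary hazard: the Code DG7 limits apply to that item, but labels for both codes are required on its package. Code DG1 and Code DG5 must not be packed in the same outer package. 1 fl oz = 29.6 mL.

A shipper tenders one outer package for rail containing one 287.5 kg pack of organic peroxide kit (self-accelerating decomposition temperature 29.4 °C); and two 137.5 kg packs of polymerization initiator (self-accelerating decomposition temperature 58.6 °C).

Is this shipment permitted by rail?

With self-accelerating decomposition temperature 29.4 °C (< 75 °C), the organic peroxide kit falls in Code DG2.
The polymerization initiator has self-accelerating decomposition temperature 58.6 °C, which is < 75 °C, so it is Code DG2 (Self-Reactive).
Code DG2 net quantity: 287.5 kg + (two 137.5 kg packs = 275 kg) = 562.5 kg.
That exceeds the Code DG2 rail limit of 500 kg.

No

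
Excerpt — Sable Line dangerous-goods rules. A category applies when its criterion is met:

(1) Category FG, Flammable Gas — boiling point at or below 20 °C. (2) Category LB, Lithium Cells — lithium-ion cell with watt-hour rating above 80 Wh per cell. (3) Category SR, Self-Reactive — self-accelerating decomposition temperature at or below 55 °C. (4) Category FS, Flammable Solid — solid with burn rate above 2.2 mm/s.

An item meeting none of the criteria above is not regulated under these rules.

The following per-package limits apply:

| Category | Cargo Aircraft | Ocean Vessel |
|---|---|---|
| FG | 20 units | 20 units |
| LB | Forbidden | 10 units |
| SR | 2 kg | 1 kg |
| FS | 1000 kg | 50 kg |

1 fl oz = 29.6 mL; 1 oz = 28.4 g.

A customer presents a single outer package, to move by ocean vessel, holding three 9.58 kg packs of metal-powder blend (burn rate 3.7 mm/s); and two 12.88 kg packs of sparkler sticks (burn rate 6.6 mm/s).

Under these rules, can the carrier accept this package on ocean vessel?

No

Burn rate 3.7 mm/s meets the Category FS criterion (Flammable Solid), so the metal-powder blend is Category FS.
Burn rate 6.6 mm/s meets the Category FS criterion (Flammable Solid), so the sparkler sticks are Category FS.
Category FS net quantity: (three 9.58 kg packs = 28.74 kg) + (two 12.88 kg packs = 25.76 kg) = 54.5 kg.
54.5 kg > 50 kg (ocean vessel limit, Category FS) — over the limit.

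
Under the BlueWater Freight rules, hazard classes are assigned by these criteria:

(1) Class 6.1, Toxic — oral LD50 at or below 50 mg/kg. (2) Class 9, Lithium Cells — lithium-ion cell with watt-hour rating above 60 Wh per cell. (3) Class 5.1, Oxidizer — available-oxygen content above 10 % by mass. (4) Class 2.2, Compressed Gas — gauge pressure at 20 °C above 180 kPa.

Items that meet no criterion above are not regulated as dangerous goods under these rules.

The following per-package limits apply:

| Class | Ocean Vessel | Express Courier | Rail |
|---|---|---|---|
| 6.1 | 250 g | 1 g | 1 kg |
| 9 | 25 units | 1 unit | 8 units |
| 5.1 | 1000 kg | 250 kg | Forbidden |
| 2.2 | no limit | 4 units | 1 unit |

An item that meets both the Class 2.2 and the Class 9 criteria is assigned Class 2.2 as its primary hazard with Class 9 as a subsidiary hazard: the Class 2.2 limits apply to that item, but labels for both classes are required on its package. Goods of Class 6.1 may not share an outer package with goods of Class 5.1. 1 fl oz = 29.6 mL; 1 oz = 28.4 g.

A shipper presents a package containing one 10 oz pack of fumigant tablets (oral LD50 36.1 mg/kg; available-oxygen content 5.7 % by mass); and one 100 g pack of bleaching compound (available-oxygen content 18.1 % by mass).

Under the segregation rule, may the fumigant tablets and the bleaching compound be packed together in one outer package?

The fumigant tablets have oral LD50 36.1 mg/kg, which is ≤ 50 mg/kg, so they are Class 6.1 (Toxic).
Bleaching compound: available-oxygen content 18.1 % by mass > 10 % by mass → Class 5.1 (Oxidizer).
Class 6.1 and Class 5.1 may not share an outer package.

No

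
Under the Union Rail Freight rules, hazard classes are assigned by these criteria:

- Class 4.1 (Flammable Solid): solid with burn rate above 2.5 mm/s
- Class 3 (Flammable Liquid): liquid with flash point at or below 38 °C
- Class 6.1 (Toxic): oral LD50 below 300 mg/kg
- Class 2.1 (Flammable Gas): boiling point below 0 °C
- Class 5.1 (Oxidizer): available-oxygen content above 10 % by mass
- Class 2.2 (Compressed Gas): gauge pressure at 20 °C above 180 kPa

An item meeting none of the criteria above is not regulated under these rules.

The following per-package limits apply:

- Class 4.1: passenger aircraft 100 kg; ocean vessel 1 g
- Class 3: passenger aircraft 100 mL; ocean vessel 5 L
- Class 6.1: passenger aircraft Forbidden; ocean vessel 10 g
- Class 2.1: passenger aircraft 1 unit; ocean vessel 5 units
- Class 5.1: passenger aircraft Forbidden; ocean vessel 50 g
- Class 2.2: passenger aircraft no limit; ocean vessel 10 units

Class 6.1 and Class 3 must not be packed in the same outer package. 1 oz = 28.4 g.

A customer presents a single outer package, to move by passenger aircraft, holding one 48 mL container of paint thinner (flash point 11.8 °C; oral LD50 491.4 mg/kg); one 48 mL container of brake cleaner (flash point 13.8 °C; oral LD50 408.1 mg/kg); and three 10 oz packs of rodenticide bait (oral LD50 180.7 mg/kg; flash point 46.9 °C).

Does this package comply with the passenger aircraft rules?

With flash point 11.8 °C (≤ 38 °C), the paint thinner falls in Class 3.
Flash point 13.8 °C meets the Class 3 criterion (Flammable Liquid), so the brake cleaner is Class 3.
Rodenticide bait: oral LD50 180.7 mg/kg < 300 mg/kg → Class 6.1 (Toxic).
Class 6.1 quantity: three 10 oz packs = 852 g.
Class 6.1 is Forbidden by passenger aircraft.
Total Class 3: 48 mL + 48 mL = 96 mL.
96 mL ≤ 100 mL (passenger aircraft limit, Class 3) — within limit.
Class 6.1 and Class 3 may not share an outer package.

No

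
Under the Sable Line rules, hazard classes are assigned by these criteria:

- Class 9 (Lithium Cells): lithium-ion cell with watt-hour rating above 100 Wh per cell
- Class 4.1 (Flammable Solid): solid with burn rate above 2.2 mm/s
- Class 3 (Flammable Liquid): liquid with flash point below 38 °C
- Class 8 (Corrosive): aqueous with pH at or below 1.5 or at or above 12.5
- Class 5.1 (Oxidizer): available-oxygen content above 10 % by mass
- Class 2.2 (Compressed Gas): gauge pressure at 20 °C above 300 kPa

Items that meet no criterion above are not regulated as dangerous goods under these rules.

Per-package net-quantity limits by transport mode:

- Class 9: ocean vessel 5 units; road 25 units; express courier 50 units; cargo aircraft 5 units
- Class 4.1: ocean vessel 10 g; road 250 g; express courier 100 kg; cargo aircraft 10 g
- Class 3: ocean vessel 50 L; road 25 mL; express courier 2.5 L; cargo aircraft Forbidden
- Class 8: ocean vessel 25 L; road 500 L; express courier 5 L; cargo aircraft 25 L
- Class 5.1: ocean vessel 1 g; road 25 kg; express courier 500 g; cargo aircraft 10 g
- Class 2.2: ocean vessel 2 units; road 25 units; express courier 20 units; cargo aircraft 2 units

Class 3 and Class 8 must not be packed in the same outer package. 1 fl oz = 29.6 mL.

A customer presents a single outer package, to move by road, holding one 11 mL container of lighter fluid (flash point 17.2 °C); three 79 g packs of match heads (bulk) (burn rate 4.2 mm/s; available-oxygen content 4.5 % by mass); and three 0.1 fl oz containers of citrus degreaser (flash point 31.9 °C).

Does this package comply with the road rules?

With flash point 17.2 °C (< 38 °C), the lighter fluid falls in Class 3.
Burn rate 4.2 mm/s meets the Class 4.1 criterion (Flammable Solid), so the match heads (bulk) are Class 4.1.
Citrus degreaser: flash point 31.9 °C < 38 °C → Class 3 (Flammable Liquid).
Class 3 net quantity: 11 mL + (three 0.1 fl oz containers = 8.88 mL) = 19.88 mL.
19.88 mL is within the road limit of 25 mL for Class 3.
Class 4.1 quantity: three 79 g packs = 237 g.
237 g ≤ 250 g (road limit, Class 4.1) — within limit.
The segregation rule (Class 3 with Class 8) does not apply to Class 3 with Class 4.1.
Every hazard class is within its road limit and no segregation rule is violated.

Yes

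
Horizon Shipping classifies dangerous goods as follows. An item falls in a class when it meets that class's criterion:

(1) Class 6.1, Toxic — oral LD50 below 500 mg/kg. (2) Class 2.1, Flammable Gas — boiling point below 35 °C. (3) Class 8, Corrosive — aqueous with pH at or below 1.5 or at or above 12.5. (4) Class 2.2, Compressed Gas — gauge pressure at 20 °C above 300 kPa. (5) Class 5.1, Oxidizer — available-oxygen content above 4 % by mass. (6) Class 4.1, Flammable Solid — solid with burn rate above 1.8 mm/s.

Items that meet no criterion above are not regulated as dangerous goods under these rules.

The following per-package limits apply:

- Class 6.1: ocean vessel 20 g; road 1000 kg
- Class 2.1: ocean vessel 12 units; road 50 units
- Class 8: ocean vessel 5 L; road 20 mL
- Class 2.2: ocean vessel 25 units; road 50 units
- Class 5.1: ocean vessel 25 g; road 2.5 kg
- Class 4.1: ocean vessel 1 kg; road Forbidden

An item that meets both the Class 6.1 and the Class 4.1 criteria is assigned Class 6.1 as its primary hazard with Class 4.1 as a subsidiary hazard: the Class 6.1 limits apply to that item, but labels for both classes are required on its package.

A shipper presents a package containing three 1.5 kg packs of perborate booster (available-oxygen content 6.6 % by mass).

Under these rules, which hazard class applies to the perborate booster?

Class 5.1

With available-oxygen content 6.6 % by mass (> 4 % by mass), the perborate booster falls in Class 5.1.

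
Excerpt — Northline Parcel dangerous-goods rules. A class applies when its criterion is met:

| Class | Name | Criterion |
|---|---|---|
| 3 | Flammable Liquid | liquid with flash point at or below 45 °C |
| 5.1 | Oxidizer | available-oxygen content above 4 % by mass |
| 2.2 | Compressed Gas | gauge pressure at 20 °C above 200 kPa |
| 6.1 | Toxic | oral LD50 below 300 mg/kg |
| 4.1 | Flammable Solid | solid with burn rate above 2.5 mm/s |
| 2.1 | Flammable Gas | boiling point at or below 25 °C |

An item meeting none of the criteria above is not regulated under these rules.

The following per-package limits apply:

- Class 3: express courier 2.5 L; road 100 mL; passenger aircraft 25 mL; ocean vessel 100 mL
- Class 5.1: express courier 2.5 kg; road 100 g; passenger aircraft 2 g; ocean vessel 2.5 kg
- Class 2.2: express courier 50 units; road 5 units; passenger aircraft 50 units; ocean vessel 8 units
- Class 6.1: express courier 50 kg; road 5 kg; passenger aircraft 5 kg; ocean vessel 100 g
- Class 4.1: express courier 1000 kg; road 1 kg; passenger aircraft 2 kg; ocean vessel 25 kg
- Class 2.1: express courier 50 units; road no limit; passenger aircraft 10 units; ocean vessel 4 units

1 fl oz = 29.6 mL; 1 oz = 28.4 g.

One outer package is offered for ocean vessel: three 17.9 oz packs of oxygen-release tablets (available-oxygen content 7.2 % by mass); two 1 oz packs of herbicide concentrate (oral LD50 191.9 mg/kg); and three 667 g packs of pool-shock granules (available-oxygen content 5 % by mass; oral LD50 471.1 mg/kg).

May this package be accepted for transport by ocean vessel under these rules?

With available-oxygen content 7.2 % by mass (> 4 % by mass), the oxygen-release tablets fall in Class 5.1.
Herbicide concentrate: oral LD50 191.9 mg/kg < 300 mg/kg → Class 6.1 (Toxic).
Available-oxygen content 5 % by mass meets the Class 5.1 criterion (Oxidizer), so the pool-shock granules are Class 5.1.
Total Class 5.1: (three 17.9 oz packs = 1525.08 g) + (three 667 g packs = 2.001 kg) = 3526.08 g.
3526.08 g > 2.5 kg (ocean vessel limit, Class 5.1) — over the limit.
Class 6.1 quantity: two 1 oz packs = 56.8 g.
56.8 g ≤ 100 g (ocean vessel limit, Class 6.1) — within limit.

No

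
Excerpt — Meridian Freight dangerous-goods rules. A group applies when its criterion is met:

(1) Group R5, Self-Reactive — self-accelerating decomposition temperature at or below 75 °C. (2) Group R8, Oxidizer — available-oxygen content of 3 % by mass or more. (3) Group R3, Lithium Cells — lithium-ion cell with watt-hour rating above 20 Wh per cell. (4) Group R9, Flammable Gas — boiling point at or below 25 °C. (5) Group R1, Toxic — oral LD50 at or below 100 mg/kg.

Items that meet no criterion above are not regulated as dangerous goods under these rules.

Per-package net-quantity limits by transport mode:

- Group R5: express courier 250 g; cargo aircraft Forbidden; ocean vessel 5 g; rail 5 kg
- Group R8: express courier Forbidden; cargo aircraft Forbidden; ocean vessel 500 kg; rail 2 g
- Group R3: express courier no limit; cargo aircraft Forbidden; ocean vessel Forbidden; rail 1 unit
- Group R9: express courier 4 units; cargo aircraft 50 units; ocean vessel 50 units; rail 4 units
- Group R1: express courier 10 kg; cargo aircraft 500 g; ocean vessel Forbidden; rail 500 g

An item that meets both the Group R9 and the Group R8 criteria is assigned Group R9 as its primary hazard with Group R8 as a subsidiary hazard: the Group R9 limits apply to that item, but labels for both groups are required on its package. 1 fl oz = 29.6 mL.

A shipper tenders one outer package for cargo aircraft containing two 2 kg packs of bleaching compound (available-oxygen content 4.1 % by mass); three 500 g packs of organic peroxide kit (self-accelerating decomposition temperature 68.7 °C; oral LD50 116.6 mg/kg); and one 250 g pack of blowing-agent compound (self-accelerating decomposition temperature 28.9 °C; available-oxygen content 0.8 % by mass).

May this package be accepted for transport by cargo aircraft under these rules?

No

Bleaching compound: available-oxygen content 4.1 % by mass ≥ 3 % by mass → Group R8 (Oxidizer).
Self-accelerating decomposition temperature 68.7 °C meets the Group R5 criterion (Self-Reactive), so the organic peroxide kit is Group R5.
Blowing-agent compound: self-accelerating decomposition temperature 28.9 °C ≤ 75 °C → Group R5 (Self-Reactive).
Total Group R5: (three 500 g packs = 1.5 kg) + 250 g = 1.75 kg.
Group R5 is Forbidden by cargo aircraft.
Group R8 quantity: two 2 kg packs = 4 kg.
By cargo aircraft, Group R8 is Forbidden regardless of quantity.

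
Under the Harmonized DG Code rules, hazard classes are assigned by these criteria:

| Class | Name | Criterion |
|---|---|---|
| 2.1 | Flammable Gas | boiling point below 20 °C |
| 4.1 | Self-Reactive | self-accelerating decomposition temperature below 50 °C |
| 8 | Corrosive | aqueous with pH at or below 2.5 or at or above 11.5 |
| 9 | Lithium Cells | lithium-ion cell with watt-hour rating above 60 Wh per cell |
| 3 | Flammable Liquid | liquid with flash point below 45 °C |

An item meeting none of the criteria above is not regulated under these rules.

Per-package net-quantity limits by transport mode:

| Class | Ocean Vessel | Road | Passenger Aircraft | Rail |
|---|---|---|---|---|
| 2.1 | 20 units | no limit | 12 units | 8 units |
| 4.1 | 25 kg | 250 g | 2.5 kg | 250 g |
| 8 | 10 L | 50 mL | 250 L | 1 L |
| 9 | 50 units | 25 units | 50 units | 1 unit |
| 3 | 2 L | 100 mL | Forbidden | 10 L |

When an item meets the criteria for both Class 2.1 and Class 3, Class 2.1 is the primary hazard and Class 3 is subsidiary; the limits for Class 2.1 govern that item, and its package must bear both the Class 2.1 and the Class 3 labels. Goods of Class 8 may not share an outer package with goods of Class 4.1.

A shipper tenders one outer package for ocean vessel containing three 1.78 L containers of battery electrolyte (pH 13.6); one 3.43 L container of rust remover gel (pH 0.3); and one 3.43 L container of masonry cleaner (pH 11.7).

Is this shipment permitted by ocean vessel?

No

The battery electrolyte has pH 13.6, which is ≥ 11.5, so it is Class 8 (Corrosive).
pH 0.3 meets the Class 8 criterion (Corrosive), so the rust remover gel is Class 8.
With pH 11.7 (≥ 11.5), the masonry cleaner falls in Class 8.
Total Class 8: (three 1.78 L containers = 5.34 L) + 3.43 L + 3.43 L = 12.2 L.
12.2 L exceeds the ocean vessel limit of 10 L for Class 8.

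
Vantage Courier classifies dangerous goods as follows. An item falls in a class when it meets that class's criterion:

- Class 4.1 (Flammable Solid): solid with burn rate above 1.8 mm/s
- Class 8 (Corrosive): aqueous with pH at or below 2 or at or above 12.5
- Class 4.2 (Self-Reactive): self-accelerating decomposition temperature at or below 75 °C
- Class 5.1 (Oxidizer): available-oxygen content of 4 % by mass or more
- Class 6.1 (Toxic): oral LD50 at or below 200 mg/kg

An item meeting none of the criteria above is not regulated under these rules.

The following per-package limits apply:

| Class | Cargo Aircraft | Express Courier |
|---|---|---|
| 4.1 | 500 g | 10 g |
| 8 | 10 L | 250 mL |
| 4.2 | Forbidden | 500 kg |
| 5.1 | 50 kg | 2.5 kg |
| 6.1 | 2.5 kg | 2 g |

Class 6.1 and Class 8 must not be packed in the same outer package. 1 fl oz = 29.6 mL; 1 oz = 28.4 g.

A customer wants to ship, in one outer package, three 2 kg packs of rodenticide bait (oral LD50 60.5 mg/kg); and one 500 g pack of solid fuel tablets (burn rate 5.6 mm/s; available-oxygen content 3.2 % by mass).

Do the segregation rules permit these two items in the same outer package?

Yes

Rodenticide bait: oral LD50 60.5 mg/kg ≤ 200 mg/kg → Class 6.1 (Toxic).
With burn rate 5.6 mm/s (> 1.8 mm/s), the solid fuel tablets fall in Class 4.1.
No segregation rule bars Class 6.1 with Class 4.1.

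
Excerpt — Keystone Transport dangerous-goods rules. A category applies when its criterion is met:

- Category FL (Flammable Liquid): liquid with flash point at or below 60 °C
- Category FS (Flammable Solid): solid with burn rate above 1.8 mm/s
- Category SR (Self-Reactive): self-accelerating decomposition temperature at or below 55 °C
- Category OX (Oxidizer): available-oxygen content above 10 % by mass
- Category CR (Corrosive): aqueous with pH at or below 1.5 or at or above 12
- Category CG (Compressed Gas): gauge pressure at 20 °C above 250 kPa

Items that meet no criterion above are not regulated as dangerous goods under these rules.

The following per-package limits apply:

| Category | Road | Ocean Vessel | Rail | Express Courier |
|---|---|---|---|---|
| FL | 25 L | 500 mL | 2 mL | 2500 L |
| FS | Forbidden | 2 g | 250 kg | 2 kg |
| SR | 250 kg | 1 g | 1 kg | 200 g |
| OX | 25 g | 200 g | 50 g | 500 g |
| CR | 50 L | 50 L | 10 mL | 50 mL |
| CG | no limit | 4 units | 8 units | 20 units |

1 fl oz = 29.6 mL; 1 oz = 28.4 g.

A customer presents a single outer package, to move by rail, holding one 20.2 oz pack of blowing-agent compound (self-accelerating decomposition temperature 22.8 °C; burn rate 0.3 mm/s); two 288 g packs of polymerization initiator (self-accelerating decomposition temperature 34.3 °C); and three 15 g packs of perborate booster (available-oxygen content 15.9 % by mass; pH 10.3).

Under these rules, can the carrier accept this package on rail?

No

Self-accelerating decomposition temperature 22.8 °C meets the Category SR criterion (Self-Reactive), so the blowing-agent compound is Category SR.
Polymerization initiator: self-accelerating decomposition temperature 34.3 °C ≤ 55 °C → Category SR (Self-Reactive).
The perborate booster has available-oxygen content 15.9 % by mass, which is > 10 % by mass, so it is Category OX (Oxidizer).
Category SR net quantity: (one 20.2 oz pack = 573.68 g) + (two 288 g packs = 576 g) = 1149.68 g.
1149.68 g > 1 kg (rail limit, Category SR) — over the limit.
Category OX quantity: three 15 g packs = 45 g.
That is within the Category OX rail limit of 50 g.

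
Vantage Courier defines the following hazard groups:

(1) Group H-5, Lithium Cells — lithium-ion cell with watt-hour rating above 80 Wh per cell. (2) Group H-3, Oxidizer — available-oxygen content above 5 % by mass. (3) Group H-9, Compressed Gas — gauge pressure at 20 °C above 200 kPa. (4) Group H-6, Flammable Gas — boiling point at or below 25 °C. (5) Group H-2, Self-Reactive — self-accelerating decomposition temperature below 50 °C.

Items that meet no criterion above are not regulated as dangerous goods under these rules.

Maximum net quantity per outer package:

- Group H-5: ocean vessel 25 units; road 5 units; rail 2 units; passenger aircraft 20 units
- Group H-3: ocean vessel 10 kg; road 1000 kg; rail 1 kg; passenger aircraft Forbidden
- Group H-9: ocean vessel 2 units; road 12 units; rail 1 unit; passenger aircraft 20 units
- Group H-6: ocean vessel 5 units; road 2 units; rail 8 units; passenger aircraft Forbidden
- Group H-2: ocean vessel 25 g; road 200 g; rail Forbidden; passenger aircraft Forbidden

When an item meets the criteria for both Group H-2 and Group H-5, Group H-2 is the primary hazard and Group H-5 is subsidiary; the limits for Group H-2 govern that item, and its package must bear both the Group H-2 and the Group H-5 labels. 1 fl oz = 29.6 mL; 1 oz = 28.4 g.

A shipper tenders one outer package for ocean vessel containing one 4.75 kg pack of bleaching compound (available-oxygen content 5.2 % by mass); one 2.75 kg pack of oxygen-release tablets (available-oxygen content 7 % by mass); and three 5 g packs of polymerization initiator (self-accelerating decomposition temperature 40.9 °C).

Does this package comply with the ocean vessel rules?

Yes

Bleaching compound: available-oxygen content 5.2 % by mass > 5 % by mass → Group H-3 (Oxidizer).
Oxygen-release tablets: available-oxygen content 7 % by mass > 5 % by mass → Group H-3 (Oxidizer).
Polymerization initiator: self-accelerating decomposition temperature 40.9 °C < 50 °C → Group H-2 (Self-Reactive).
Total Group H-3: 4.75 kg + 2.75 kg = 7.5 kg.
7.5 kg is within the ocean vessel limit of 10 kg for Group H-3.
Group H-2 quantity: three 5 g packs = 15 g.
15 g ≤ 25 g (ocean vessel limit, Group H-2) — within limit.
Every hazard group is within its ocean vessel limit and no segregation rule is violated.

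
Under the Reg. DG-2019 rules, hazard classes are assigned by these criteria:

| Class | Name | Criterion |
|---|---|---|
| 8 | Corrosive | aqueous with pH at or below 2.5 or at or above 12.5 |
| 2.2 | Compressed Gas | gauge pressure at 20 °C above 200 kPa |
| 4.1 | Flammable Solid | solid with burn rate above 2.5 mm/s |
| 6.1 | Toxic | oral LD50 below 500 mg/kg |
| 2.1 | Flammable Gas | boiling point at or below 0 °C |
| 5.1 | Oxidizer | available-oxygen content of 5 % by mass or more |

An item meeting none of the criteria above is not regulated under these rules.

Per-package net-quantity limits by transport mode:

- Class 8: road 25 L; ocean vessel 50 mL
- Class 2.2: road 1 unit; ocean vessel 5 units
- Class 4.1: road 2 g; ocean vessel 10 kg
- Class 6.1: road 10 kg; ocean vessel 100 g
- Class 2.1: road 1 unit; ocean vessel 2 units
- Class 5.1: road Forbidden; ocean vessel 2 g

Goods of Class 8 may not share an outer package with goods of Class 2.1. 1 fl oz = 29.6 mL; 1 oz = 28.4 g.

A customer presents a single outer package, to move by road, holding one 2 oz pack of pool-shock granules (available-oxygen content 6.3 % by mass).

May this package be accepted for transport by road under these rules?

No

Available-oxygen content 6.3 % by mass meets the Class 5.1 criterion (Oxidizer), so the pool-shock granules are Class 5.1.
Class 5.1 quantity: one 2 oz pack = 56.8 g.
By road, Class 5.1 is Forbidden regardless of quantity.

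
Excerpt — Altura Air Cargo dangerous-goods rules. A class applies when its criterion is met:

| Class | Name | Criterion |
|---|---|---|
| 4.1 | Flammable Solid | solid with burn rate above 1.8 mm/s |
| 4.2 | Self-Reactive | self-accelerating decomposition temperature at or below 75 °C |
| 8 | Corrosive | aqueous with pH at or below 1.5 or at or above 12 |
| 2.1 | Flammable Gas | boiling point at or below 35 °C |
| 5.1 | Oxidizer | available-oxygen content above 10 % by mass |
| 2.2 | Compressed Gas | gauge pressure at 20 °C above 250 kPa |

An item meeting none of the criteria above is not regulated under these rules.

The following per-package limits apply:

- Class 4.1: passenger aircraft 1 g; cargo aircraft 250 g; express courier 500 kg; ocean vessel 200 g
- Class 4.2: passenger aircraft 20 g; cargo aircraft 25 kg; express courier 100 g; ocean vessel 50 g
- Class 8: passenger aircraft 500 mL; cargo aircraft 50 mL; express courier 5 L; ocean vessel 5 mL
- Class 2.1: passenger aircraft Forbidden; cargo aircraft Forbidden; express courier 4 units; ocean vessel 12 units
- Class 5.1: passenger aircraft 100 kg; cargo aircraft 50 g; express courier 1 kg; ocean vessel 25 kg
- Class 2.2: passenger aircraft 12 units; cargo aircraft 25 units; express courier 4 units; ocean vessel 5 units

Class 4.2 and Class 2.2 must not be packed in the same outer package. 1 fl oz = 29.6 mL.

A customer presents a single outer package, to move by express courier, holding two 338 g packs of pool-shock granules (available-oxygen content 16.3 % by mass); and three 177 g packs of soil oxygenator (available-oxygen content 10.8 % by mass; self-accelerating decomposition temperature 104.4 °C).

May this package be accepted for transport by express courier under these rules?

Available-oxygen content 16.3 % by mass meets the Class 5.1 criterion (Oxidizer), so the pool-shock granules are Class 5.1.
The soil oxygenator has available-oxygen content 10.8 % by mass, which is > 10 % by mass, so it is Class 5.1 (Oxidizer).
Class 5.1 net quantity: (two 338 g packs = 676 g) + (three 177 g packs = 531 g) = 1.207 kg.
1.207 kg > 1 kg (express courier limit, Class 5.1) — over the limit.

No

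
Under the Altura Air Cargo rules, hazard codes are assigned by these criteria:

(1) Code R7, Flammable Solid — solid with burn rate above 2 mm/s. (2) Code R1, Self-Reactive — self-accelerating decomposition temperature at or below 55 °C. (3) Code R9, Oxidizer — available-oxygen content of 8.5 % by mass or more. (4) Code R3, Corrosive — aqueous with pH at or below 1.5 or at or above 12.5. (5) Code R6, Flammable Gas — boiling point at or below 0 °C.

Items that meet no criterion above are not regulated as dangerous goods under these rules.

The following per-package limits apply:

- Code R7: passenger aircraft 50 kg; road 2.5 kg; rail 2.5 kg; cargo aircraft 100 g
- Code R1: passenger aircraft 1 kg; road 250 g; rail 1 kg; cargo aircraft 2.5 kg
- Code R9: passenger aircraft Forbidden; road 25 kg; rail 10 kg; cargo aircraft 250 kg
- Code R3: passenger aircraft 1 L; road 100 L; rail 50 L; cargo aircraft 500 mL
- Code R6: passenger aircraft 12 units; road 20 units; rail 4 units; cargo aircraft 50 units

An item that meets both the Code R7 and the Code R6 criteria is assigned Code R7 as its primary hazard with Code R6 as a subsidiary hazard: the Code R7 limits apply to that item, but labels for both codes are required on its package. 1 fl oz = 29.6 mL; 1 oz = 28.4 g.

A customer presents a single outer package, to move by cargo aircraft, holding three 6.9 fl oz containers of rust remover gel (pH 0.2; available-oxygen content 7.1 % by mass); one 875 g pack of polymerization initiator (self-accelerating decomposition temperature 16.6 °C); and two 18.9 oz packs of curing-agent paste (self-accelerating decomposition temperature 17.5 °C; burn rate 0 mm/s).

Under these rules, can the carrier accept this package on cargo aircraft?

With pH 0.2 (≤ 1.5), the rust remover gel falls in Code R3.
With self-accelerating decomposition temperature 16.6 °C (≤ 55 °C), the polymerization initiator falls in Code R1.
Self-accelerating decomposition temperature 17.5 °C meets the Code R1 criterion (Self-Reactive), so the curing-agent paste is Code R1.
Total Code R1: 875 g + (two 18.9 oz packs = 1073.52 g) = 1948.52 g.
That is within the Code R1 cargo aircraft limit of 2.5 kg.
Code R3 quantity: three 6.9 fl oz containers = 612.72 mL.
612.72 mL exceeds the cargo aircraft limit of 500 mL for Code R3.

No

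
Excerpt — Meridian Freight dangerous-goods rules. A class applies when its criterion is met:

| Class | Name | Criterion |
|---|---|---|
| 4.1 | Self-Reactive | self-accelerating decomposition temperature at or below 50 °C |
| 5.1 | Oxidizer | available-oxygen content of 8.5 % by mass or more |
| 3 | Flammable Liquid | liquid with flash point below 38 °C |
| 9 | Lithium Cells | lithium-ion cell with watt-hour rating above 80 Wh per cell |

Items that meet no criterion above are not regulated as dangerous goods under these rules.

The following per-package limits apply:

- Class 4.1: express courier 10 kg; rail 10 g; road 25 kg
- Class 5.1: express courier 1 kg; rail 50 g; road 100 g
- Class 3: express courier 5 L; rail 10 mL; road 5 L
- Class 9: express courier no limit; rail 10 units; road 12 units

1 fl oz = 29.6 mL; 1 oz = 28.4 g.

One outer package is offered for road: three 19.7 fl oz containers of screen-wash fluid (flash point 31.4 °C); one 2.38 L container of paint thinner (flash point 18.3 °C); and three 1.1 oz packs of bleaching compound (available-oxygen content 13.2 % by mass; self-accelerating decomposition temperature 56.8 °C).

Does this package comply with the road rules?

Yes

Flash point 31.4 °C meets the Class 3 criterion (Flammable Liquid), so the screen-wash fluid is Class 3.
Paint thinner: flash point 18.3 °C < 38 °C → Class 3 (Flammable Liquid).
Bleaching compound: available-oxygen content 13.2 % by mass ≥ 8.5 % by mass → Class 5.1 (Oxidizer).
Class 3 net quantity: (three 19.7 fl oz containers = 1749.36 mL) + 2.38 L = 4129.36 mL.
4129.36 mL ≤ 5 L (road limit, Class 3) — within limit.
Class 5.1 quantity: three 1.1 oz packs = 93.72 g.
That is within the Class 5.1 road limit of 100 g.
Every hazard class is within its road limit and no segregation rule is violated.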